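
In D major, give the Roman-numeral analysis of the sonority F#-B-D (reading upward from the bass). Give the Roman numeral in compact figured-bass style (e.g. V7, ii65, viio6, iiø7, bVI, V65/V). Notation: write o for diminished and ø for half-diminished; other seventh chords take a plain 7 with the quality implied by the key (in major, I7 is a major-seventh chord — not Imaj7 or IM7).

Stacked in thirds the chord is B-D-F#: a minor triad on B.
In D major, B is the submediant; the diatonic minor triad there is vi.
With F# in the bass the chord is in second inversion, so the figured bass is 64.

vi64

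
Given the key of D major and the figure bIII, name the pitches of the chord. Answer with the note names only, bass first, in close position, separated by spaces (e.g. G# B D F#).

Scale degree 3 in D major is F#; lowering it a half step gives F. bIII is a major triad on the lowered third degree, borrowed from the parallel minor.
So the chord is F-A-C, a major triad.

F A C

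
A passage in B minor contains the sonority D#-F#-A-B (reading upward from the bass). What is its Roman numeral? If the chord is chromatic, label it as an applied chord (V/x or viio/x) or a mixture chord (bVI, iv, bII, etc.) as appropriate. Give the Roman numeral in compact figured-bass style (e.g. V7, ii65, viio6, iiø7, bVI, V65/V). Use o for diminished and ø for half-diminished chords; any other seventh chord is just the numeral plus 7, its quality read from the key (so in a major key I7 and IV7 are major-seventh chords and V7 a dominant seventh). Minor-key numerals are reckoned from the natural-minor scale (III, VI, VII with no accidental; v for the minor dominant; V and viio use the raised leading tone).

V65/iv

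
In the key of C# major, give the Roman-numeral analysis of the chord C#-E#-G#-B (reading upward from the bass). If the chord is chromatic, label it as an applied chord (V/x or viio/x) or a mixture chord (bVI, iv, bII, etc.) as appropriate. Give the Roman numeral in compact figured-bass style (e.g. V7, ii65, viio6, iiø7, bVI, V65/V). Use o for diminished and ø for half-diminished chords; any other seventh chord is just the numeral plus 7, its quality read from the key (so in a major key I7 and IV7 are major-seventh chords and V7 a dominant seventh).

The pitches C#-E#-G#-B form a dominant seventh chord rooted on C#.
C# is not a diatonic chord root with this quality in C# major, but it lies a perfect fifth above F# (IV), so the chord functions as an applied dominant of IV.

V7/IV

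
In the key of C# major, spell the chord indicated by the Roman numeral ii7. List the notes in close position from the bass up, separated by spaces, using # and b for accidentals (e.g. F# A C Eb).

In C# major, scale degree 2 is D#, and the diatonic chord built there is a minor seventh chord.
That chord is spelled D#-F#-A#-C#.

D# F# A# C#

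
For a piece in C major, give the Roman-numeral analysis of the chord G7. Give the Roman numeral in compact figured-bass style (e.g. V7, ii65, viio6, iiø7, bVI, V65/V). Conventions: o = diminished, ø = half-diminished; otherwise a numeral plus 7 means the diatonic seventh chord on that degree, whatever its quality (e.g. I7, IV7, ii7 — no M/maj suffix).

V7

Stacked in thirds the chord is G-B-D-F: a dominant seventh chord on G.
G is scale degree 5 in C major, and a dominant seventh chord on that degree is written V7.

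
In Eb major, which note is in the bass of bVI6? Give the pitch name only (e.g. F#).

bVI in Eb major has root Cb; the chord is Cb-Eb-Gb.
The figure 6 means first inversion — the third is in the bass.

Eb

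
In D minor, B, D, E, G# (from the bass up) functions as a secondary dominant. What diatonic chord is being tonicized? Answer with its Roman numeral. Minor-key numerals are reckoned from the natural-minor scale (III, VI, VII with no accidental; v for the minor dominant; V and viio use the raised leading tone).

V

The chord is a dominant seventh chord on E.
A dominant resolves down a perfect fifth: E → A. In D minor, A is scale degree 5, i.e. V.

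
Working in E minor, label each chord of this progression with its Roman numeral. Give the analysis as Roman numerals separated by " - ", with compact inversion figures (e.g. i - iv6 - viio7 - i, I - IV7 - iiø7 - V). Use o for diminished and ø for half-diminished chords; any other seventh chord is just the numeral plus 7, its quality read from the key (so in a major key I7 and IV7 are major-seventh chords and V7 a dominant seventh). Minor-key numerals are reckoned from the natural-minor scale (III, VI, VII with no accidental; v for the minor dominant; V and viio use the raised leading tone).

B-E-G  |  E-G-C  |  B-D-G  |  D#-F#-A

B-E-G has root E, degree 1 in E minor, so i64.
E-G-C: root C is the submediant; major triad there is VI6.
B-D-G: major triad on G = scale degree 3 → III6.
D#-F#-A: root D# is the leading tone; diminished triad there is viio.

i64 - VI6 - III6 - viio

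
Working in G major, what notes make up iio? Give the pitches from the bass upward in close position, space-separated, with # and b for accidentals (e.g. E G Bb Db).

A C Eb

Scale degree 2 in G major is A; here the chord built on it is altered to a diminished triad. iio is the diminished supertonic triad, borrowed from the parallel minor.
So the chord is A-C-Eb, a diminished triad.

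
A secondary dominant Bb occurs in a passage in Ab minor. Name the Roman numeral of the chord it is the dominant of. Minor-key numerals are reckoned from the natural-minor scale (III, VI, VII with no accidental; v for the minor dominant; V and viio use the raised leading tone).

The chord is a major triad on Bb.
A dominant resolves down a perfect fifth: Bb → Eb. In Ab minor, Eb is scale degree 5, i.e. V.

V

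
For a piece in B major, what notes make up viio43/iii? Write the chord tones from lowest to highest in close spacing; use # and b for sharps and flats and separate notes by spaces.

G# B C## E#

The slash marks an applied leading-tone chord: viio of iii. In B major, iii is D#, so the leading tone to it is C##, a half step below.
Building a fully diminished seventh chord on C## gives C##-E#-G#-B.
The figured bass 43 indicates second inversion, placing the fifth (G#) in the bass: G#-B-C##-E#.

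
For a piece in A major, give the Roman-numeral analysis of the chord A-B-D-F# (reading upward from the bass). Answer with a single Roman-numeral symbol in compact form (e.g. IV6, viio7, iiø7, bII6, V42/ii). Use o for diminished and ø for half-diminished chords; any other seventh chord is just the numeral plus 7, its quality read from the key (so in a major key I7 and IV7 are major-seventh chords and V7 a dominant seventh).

The pitches B-D-F#-A form a minor seventh chord rooted on B.
In A major, B is the supertonic; the diatonic minor seventh chord there is ii7.
With A in the bass the chord is in third inversion, so the figured bass is 42.

ii42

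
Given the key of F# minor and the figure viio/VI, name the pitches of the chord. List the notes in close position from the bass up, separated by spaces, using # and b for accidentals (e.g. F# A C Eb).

The slash marks an applied leading-tone chord: viio of VI. In F# minor, VI is D, so the leading tone to it is C#, a half step below.
Building a diminished triad on C# gives C#-E-G.

C# E G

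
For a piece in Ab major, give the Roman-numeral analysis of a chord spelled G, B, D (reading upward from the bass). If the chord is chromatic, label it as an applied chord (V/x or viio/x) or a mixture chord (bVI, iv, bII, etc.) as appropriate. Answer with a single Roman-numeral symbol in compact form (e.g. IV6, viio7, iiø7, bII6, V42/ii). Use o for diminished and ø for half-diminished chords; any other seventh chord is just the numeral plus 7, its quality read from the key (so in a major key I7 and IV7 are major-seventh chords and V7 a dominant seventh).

The pitches G-B-D form a major triad rooted on G.
G is not a diatonic chord root with this quality in Ab major, but it lies a perfect fifth above C (iii), so the chord functions as an applied dominant of iii.

V/iii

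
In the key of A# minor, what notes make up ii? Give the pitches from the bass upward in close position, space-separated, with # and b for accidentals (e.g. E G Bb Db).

ii is the minor supertonic, borrowed from the parallel major (the Dorian ii). In A# minor that root is B#.
So the chord is B#-D#-F##, a minor triad.

B# D# F##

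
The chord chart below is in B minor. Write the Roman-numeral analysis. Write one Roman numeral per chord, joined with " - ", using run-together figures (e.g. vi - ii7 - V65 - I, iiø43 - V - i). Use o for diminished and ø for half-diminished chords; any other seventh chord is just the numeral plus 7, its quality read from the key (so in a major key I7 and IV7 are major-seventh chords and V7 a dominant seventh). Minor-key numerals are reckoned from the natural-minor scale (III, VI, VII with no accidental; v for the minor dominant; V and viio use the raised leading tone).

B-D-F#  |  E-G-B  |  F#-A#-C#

B-D-F# has root B, degree 1 in B minor, so i.
E-G-B: minor triad on E = scale degree 4 → iv.
F#-A#-C# has root F#, degree 5 in B minor, so V.

i - iv - V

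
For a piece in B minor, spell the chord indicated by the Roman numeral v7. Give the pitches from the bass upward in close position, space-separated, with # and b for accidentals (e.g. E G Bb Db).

F# A C# E

The numeral's case and figure indicate a minor seventh chord. In B minor its root, scale degree 5, is F#.
That chord is spelled F#-A-C#-E.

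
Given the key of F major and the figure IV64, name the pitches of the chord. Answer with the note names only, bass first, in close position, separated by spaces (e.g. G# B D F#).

In F major, the subdominant is Bb, and the diatonic chord built there is a major triad.
Stacking thirds from Bb gives Bb-D-F.
With the 64 figure the chord is in second inversion; from the bass F upward in close position it reads F-Bb-D.

F Bb D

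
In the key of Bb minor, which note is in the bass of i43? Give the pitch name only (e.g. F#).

i in Bb minor has root Bb; the chord is Bb-Db-F-Ab.
The figure 43 means second inversion — the fifth is in the bass.

F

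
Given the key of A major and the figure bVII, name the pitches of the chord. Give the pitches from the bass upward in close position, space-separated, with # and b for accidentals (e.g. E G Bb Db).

bVII is a major triad on the lowered seventh degree (the subtonic), borrowed from the parallel minor. In A major that root is G.
So the chord is G-B-D, a major triad.

G B D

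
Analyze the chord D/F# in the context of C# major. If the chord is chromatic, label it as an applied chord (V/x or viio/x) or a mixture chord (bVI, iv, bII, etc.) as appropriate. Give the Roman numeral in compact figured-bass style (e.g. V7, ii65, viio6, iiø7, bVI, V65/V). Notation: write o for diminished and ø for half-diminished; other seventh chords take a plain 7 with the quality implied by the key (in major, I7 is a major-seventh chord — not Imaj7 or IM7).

bII6

Stacked in thirds the chord is D-F#-A: a major triad on D.
D is the lowered second degree of C# major (diatonic 2 would be D#). This is the Neapolitan sixth — a major triad on the lowered second degree, here in its customary first inversion.
With F# in the bass the chord is in first inversion, so the figured bass is 6.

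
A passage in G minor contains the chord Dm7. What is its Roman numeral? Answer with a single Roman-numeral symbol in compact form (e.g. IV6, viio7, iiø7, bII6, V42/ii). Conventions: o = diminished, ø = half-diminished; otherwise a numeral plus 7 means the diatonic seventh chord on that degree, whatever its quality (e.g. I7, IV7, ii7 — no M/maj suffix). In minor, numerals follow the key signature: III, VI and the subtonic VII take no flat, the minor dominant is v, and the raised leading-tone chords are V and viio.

v7

The pitches D-F-A-C form a minor seventh chord rooted on D.
D is scale degree 5 in G minor, and a minor seventh chord on that degree is written v7.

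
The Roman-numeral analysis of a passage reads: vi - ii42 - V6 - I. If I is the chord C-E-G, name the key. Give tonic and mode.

The anchor chord is a major triad on C, labeled I.
If C is scale degree 1 and the mode makes that degree carry a major triad, the tonic is C and the mode is major.

C major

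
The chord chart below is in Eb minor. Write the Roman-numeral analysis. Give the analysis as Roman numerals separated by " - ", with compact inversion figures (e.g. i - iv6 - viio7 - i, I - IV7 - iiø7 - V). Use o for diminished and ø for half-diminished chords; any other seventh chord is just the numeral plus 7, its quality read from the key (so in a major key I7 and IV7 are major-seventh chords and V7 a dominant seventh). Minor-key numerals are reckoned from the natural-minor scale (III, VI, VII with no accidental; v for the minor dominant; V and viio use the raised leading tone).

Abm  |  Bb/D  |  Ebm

iv - V6 - i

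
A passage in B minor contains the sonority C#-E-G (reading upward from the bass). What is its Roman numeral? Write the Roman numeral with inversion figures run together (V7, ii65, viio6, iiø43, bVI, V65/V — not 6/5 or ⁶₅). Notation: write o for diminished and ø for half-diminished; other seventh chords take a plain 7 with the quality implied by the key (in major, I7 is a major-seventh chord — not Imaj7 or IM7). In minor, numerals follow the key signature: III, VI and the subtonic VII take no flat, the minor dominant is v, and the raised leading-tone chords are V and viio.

iio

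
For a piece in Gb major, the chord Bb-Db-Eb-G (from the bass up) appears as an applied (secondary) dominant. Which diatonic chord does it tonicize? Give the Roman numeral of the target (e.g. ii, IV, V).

ii

The chord is a dominant seventh chord on Eb.
A dominant resolves down a perfect fifth: Eb → Ab. In Gb major, Ab is scale degree 2, i.e. ii.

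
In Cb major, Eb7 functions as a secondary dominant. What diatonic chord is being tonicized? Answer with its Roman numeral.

vi

The chord is a dominant seventh chord on Eb.
A dominant resolves down a perfect fifth: Eb → Ab. In Cb major, Ab is scale degree 6, i.e. vi.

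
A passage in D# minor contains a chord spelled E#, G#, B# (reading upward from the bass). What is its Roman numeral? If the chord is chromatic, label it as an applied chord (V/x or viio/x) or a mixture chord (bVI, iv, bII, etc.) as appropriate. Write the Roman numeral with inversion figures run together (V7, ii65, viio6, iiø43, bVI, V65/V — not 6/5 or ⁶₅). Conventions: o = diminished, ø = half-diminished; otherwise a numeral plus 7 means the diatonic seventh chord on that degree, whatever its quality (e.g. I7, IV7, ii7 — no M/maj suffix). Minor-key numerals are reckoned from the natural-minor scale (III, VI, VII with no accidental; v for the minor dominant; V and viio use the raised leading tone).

ii

Stacked in thirds the chord is E#-G#-B#: a minor triad on E#.
E# is the second degree of D# minor. This is the minor supertonic, borrowed from the parallel major (the Dorian ii).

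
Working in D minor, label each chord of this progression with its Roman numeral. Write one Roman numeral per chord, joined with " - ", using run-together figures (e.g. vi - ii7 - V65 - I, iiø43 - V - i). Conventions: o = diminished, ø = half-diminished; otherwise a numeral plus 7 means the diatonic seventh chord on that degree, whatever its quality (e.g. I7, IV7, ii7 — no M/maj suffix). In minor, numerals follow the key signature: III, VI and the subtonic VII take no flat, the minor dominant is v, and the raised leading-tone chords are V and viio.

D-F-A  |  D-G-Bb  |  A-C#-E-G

D-F-A: minor triad on D = scale degree 1 → i.
D-G-Bb has root G, degree 4 in D minor, so iv64.
A-C#-E-G: dominant seventh chord on A = scale degree 5 → V7.

i - iv64 - V7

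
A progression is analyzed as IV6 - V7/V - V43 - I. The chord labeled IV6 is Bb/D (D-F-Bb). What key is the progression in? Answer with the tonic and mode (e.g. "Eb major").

F major

The anchor chord is a major triad on Bb, labeled IV6.
If Bb is scale degree 4 and the mode makes that degree carry a major triad, the tonic is F and the mode is major.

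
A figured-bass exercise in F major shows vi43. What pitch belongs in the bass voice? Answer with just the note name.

A

vi in F major has root D; the chord is D-F-A-C.
The figure 43 means second inversion — the fifth is in the bass.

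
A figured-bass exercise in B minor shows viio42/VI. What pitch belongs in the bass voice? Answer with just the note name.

Eb

The applied chord viio42/VI is rooted on F#: F#-A-C-Eb.
The figure 42 means third inversion — the seventh is in the bass.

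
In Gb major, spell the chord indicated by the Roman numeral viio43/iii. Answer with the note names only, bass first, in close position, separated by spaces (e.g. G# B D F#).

The slash marks an applied leading-tone chord: viio of iii. In Gb major, iii is Bb, so the leading tone to it is A, a half step below.
Building a fully diminished seventh chord on A gives A-C-Eb-Gb.
With the 43 figure the chord is in second inversion; from the bass Eb upward in close position it reads Eb-Gb-A-C.

Eb Gb A C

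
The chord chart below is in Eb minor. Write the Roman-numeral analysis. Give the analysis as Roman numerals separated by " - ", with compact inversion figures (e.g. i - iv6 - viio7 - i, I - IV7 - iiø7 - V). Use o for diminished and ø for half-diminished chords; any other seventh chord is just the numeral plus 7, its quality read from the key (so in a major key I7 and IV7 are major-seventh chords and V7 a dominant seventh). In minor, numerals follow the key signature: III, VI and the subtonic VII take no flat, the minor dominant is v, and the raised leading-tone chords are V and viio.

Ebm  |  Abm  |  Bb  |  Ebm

Ebm: root Eb is the tonic; minor triad there is i.
Abm: minor triad on Ab = scale degree 4 → iv.
Bb has root Bb, degree 5 in Eb minor, so V.
Ebm: minor triad on Eb = scale degree 1 → i.

i - iv - V - i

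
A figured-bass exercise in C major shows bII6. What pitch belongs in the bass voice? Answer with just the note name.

F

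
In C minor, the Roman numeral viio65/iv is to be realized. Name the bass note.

The applied chord viio65/iv is rooted on E: E-G-Bb-Db.
The figure 65 means first inversion — the third is in the bass.

G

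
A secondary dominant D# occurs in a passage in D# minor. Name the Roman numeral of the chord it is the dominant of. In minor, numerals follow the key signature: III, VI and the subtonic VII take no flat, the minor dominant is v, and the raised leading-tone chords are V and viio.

The chord is a major triad on D#.
A dominant resolves down a perfect fifth: D# → G#. In D# minor, G# is scale degree 4, i.e. iv.

iv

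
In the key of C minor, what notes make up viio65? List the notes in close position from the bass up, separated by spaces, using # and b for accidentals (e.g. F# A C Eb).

D F Ab B

In C minor, the leading-tone chord is built on the raised seventh degree, B.
That chord is spelled B-D-F-Ab.
The figured bass 65 indicates first inversion, placing the third (D) in the bass: D-F-Ab-B.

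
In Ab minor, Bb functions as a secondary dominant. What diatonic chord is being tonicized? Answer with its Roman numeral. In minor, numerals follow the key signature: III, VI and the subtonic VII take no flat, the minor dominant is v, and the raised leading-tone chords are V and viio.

V

The chord is a major triad on Bb.
A dominant resolves down a perfect fifth: Bb → Eb. In Ab minor, Eb is scale degree 5, i.e. V.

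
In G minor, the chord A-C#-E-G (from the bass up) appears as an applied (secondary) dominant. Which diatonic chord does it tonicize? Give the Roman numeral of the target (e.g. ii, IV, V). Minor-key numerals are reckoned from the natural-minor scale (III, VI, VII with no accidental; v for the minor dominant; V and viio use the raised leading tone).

The chord is a dominant seventh chord on A.
A dominant resolves down a perfect fifth: A → D. In G minor, D is scale degree 5, i.e. V.

V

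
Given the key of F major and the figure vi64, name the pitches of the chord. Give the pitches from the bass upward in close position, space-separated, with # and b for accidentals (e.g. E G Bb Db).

A D F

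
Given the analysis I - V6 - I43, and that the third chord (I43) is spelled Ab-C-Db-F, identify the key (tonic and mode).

The chord Dbmaj7/Ab is a major seventh chord rooted on Db; its label is I43.
If Db is scale degree 1 and the mode makes that degree carry a major seventh chord, the tonic is Db and the mode is major.

Db major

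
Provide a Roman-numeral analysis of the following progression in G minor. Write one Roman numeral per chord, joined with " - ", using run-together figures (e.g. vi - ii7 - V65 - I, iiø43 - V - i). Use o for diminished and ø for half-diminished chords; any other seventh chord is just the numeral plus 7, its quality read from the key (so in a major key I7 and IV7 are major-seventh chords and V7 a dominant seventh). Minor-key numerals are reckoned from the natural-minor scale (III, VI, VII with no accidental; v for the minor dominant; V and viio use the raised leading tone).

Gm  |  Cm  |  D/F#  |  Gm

i - iv - V6 - i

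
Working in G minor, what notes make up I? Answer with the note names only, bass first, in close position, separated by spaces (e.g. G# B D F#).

I is the major tonic (Picardy third), borrowed from the parallel major. In G minor that root is G.
So the chord is G-B-D, a major triad.

G B D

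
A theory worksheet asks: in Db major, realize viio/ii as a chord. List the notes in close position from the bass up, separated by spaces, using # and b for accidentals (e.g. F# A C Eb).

D F Ab

viio/ii is a secondary leading-tone chord. The target ii is Eb in Db major; the applied chord is rooted a semitone below, on D.
Building a diminished triad on D gives D-F-Ab.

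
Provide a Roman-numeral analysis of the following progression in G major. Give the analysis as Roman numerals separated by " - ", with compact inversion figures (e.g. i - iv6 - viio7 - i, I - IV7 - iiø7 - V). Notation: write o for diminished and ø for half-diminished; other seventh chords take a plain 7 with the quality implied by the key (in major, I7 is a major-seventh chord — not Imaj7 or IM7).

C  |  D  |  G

IV - V - I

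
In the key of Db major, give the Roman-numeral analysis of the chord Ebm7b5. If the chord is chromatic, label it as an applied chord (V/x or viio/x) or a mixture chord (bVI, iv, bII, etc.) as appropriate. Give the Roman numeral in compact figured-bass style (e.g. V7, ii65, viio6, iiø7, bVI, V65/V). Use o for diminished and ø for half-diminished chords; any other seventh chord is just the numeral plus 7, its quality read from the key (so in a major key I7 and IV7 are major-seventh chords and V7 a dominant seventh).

The pitches Eb-Gb-Bbb-Db form a half-diminished seventh chord rooted on Eb.
Eb is the second degree of Db major. This is the half-diminished supertonic seventh, borrowed from the parallel minor.

iiø7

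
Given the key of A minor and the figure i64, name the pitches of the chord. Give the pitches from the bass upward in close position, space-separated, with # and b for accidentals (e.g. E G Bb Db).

E A C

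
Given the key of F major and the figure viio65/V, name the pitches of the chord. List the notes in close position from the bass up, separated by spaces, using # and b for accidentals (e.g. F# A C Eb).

D F Ab B

viio65/V is a secondary leading-tone chord. The target V is C in F major; the applied chord is rooted a semitone below, on B.
Building a fully diminished seventh chord on B gives B-D-F-Ab.
The figured bass 65 indicates first inversion, placing the third (D) in the bass: D-F-Ab-B.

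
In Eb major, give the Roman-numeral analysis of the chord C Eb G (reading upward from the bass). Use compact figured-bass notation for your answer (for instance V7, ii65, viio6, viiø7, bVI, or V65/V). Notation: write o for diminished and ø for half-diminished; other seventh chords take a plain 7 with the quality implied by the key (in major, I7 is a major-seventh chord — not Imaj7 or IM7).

vi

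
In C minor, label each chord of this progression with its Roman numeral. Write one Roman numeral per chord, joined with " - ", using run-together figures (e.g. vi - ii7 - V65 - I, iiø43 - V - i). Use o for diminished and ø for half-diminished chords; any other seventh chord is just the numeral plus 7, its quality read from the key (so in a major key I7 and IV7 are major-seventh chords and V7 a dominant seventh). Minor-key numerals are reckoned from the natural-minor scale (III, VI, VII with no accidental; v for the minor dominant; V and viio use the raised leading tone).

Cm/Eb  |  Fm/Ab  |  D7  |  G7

Cm/Eb: root C is the tonic; minor triad there is i6.
Fm/Ab has root F, degree 4 in C minor, so iv6.
D7: chromatic; D is V of V, so V7/V.
G7: root G is the dominant; dominant seventh chord there is V7.

i6 - iv6 - V7/V - V7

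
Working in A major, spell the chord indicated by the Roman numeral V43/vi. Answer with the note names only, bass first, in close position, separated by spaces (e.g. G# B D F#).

The slash means an applied dominant: we want the dominant of vi. In A major, vi is F# minor, and its dominant is built on C#.
Building a dominant seventh chord on C# gives C#-E#-G#-B.
The figured bass 43 indicates second inversion, placing the fifth (G#) in the bass: G#-B-C#-E#.

G# B C# E#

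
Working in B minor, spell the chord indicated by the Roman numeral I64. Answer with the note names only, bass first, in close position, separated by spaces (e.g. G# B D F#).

Scale degree 1 in B minor is B; here the chord built on it is altered to a major triad. I64 is the major tonic (Picardy third), borrowed from the parallel major.
So the chord is B-D#-F#.
With the 64 figure the chord is in second inversion; from the bass F# upward in close position it reads F#-B-D#.

F# B D#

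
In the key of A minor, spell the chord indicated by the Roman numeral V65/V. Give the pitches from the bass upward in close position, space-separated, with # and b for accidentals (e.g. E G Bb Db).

The slash means an applied dominant: we want the dominant of V. In A minor, V is E major, and its dominant is built on B.
Building a dominant seventh chord on B gives B-D#-F#-A.
With the 65 figure the chord is in first inversion; from the bass D# upward in close position it reads D#-F#-A-B.

D# F# A B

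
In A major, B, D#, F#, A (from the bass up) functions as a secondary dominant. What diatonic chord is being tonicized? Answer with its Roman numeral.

V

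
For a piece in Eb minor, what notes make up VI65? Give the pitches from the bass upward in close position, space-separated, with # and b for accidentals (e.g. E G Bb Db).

The numeral's case and figure indicate a major seventh chord. In Eb minor its root, the submediant, is Cb.
Stacking thirds from Cb gives Cb-Eb-Gb-Bb.
The figured bass 65 indicates first inversion, placing the third (Eb) in the bass: Eb-Gb-Bb-Cb.

Eb Gb Bb Cb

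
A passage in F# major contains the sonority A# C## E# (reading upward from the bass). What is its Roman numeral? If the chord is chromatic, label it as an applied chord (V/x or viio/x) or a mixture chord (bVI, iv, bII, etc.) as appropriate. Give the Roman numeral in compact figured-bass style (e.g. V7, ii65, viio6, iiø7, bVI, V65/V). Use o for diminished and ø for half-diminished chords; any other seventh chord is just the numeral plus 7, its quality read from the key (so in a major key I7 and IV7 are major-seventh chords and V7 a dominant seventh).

V/vi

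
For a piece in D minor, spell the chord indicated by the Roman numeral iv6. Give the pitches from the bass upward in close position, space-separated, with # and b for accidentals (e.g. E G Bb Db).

Bb D G

In D minor, the subdominant is G, and the diatonic chord built there is a minor triad.
That chord is spelled G-Bb-D.
With the 6 figure the chord is in first inversion; from the bass Bb upward in close position it reads Bb-D-G.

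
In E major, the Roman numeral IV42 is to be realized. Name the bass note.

IV in E major has root A; the chord is A-C#-E-G#.
The figure 42 means third inversion — the seventh is in the bass.

G#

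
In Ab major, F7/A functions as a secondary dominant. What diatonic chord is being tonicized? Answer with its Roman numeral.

The chord is a dominant seventh chord on F.
A dominant resolves down a perfect fifth: F → Bb. In Ab major, Bb is scale degree 2, i.e. ii.

ii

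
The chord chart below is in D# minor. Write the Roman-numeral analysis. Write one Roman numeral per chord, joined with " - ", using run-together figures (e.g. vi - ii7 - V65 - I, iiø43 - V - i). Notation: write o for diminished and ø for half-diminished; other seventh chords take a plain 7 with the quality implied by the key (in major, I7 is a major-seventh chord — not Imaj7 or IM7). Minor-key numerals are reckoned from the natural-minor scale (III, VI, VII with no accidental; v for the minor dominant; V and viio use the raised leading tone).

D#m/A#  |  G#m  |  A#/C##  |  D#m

D#m/A#: minor triad on D# = scale degree 1 → i64.
G#m: minor triad on G# = scale degree 4 → iv.
A#/C##: major triad on A# = scale degree 5 → V6.
D#m: minor triad on D# = scale degree 1 → i.

i64 - iv - V6 - i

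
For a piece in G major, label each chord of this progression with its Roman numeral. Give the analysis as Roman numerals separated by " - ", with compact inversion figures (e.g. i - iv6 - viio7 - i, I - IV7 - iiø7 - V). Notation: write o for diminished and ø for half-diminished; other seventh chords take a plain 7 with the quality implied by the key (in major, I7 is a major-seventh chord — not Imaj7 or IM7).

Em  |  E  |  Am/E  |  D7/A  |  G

vi - V/ii - ii64 - V43 - I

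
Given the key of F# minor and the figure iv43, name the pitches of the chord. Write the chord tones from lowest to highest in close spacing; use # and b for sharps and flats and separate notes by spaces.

F# A B D

In F# minor, the fourth degree is B, and the diatonic chord built there is a minor seventh chord.
That chord is spelled B-D-F#-A.
With the 43 figure the chord is in second inversion; from the bass F# upward in close position it reads F#-A-B-D.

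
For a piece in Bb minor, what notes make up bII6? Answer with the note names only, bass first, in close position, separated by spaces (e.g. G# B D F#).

Eb Gb Cb

Scale degree 2 in Bb minor is C; lowering it a half step gives Cb. bII6 is the Neapolitan sixth — a major triad on the lowered second degree, here in its customary first inversion.
So the chord is Cb-Eb-Gb.
With the 6 figure the chord is in first inversion; from the bass Eb upward in close position it reads Eb-Gb-Cb.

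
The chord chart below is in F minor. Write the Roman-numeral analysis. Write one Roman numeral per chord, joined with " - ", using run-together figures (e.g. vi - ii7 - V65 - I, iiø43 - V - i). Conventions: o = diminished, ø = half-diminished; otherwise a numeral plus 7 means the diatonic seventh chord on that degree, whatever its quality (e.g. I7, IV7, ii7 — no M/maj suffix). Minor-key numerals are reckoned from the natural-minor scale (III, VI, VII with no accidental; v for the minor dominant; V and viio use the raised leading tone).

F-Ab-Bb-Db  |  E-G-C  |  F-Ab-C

iv43 - V6 - i

F-Ab-Bb-Db: root Bb is the subdominant; minor seventh chord there is iv43.
E-G-C: major triad on C = scale degree 5 → V6.
F-Ab-C: minor triad on F = scale degree 1 → i.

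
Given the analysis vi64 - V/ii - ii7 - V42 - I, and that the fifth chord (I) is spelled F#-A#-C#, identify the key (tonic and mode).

F# major

The anchor chord is a major triad on F#, labeled I.
If F# is scale degree 1 and the mode makes that degree carry a major triad, the tonic is F# and the mode is major.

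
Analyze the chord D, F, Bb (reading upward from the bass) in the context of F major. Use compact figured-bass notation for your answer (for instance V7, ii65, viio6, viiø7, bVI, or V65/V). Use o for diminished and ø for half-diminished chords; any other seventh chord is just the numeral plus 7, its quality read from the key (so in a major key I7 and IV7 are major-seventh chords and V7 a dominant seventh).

IV6

The pitches Bb-D-F form a major triad rooted on Bb.
Bb is scale degree 4 in F major, and a major triad on that degree is written IV.
With D in the bass the chord is in first inversion, so the figured bass is 6.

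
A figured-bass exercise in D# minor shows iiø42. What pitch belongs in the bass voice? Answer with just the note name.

D#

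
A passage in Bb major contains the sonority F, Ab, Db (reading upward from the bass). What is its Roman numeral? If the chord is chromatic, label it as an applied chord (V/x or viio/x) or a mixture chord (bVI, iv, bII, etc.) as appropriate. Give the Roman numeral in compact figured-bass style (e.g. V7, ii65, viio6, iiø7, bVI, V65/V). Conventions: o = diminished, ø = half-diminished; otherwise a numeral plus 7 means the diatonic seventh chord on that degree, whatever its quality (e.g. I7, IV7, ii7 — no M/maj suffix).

The pitches Db-F-Ab form a major triad rooted on Db.
Db is the lowered third degree of Bb major (diatonic 3 would be D). This is a major triad on the lowered third degree, borrowed from the parallel minor.
With F in the bass the chord is in first inversion, so the figured bass is 6.

bIII6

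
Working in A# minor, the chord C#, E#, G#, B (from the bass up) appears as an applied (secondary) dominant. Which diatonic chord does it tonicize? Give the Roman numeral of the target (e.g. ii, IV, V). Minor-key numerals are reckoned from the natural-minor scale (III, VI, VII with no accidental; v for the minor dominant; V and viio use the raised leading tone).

VI

The chord is a dominant seventh chord on C#.
A dominant resolves down a perfect fifth: C# → F#. In A# minor, F# is scale degree 6, i.e. VI.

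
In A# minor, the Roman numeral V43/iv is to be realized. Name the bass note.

The applied chord V43/iv is rooted on A#: A#-C##-E#-G#.
The figure 43 means second inversion — the fifth is in the bass.

E#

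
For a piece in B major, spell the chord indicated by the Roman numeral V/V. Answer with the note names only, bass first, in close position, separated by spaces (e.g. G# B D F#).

C# E# G#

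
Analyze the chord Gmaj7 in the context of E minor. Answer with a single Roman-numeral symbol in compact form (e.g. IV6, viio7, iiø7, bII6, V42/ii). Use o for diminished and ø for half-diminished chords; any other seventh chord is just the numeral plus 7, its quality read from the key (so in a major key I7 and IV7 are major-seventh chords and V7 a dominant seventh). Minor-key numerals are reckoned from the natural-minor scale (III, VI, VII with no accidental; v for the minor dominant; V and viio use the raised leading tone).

III7

Stacked in thirds the chord is G-B-D-F#: a major seventh chord on G.
In E minor, G is the mediant; the diatonic major seventh chord there is III7.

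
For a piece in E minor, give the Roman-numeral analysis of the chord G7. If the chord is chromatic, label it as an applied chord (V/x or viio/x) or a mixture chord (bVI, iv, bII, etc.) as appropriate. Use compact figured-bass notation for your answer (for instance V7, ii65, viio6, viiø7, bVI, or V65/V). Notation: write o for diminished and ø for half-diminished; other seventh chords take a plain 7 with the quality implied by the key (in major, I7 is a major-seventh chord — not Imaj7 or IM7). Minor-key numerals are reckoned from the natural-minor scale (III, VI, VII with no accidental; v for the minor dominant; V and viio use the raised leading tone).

V7/VI

The pitches G-B-D-F form a dominant seventh chord rooted on G.
G is not a diatonic chord root with this quality in E minor, but it lies a perfect fifth above C (VI), so the chord functions as an applied dominant of VI.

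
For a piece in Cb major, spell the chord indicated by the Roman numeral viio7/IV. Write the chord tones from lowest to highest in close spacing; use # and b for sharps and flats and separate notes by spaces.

The slash marks an applied leading-tone chord: viio of IV. In Cb major, IV is Fb, so the leading tone to it is Eb, a half step below.
Building a fully diminished seventh chord on Eb gives Eb-Gb-Bbb-Dbb.

Eb Gb Bbb Dbb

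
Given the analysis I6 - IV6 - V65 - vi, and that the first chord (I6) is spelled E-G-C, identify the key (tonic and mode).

The anchor chord is a major triad on C, labeled I6.
If C is scale degree 1 and the mode makes that degree carry a major triad, the tonic is C and the mode is major.

C major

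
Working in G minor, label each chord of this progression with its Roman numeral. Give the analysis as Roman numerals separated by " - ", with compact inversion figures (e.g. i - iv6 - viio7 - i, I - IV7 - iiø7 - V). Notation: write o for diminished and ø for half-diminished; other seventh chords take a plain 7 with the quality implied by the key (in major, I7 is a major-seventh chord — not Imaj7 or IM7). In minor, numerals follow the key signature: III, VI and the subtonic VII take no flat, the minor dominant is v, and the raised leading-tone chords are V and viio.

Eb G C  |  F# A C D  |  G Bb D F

Eb-G-C: root C is the subdominant; minor triad there is iv6.
F#-A-C-D: dominant seventh chord on D = scale degree 5 → V65.
G-Bb-D-F: minor seventh chord on G = scale degree 1 → i7.

iv6 - V65 - i7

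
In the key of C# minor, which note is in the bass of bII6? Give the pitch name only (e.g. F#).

bII in C# minor has root D; the chord is D-F#-A.
The figure 6 means first inversion — the third is in the bass.

F#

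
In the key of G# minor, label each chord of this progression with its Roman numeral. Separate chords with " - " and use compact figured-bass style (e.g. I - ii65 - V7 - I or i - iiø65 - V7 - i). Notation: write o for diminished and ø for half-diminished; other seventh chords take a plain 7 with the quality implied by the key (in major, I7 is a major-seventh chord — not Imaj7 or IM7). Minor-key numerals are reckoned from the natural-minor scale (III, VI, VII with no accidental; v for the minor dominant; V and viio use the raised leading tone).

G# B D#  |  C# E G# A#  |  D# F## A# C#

G#-B-D# has root G#, degree 1 in G# minor, so i.
C#-E-G#-A#: half-diminished seventh chord on A# = scale degree 2 → iiø65.
D#-F##-A#-C#: dominant seventh chord on D# = scale degree 5 → V7.

i - iiø65 - V7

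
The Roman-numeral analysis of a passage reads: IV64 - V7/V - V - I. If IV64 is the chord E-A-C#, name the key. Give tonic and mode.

The anchor chord is a major triad on A, labeled IV64.
If A is scale degree 4 and the mode makes that degree carry a major triad, the tonic is E and the mode is major.

E major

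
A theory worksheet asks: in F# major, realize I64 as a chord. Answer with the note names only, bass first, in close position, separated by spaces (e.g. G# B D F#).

C# F# A#

In F# major, scale degree 1 is F#, and the diatonic chord built there is a major triad.
Stacking thirds from F# gives F#-A#-C#.
The figured bass 64 indicates second inversion, placing the fifth (C#) in the bass: C#-F#-A#.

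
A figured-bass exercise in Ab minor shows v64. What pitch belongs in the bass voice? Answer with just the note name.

Bb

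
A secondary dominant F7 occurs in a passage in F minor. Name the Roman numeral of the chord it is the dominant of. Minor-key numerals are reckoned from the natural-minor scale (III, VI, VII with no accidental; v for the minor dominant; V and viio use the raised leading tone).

iv

The chord is a dominant seventh chord on F.
A dominant resolves down a perfect fifth: F → Bb. In F minor, Bb is scale degree 4, i.e. iv.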